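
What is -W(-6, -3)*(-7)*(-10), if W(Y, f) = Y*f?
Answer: -1260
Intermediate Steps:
-W(-6, -3)*(-7)*(-10) = --6*(-3)*(-7)*(-10) = -18*(-7)*(-10) = -(-126)*(-10) = -1*1260 = -1260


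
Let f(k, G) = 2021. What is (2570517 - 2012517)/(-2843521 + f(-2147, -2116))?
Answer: -1116/5683 ≈ -0.19638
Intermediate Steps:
(2570517 - 2012517)/(-2843521 + f(-2147, -2116)) = (2570517 - 2012517)/(-2843521 + 2021) = 558000/(-2841500) = 558000*(-1/2841500) = -1116/5683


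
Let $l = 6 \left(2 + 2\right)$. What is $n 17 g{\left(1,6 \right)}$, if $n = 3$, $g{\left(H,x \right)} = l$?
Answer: $1224$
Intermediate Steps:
$l = 24$ ($l = 6 \cdot 4 = 24$)
$g{\left(H,x \right)} = 24$
$n 17 g{\left(1,6 \right)} = 3 \cdot 17 \cdot 24 = 51 \cdot 24 = 1224$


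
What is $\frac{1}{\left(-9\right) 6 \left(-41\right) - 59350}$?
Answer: $- \frac{1}{57136} \approx -1.7502 \cdot 10^{-5}$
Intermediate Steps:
$\frac{1}{\left(-9\right) 6 \left(-41\right) - 59350} = \frac{1}{\left(-54\right) \left(-41\right) - 59350} = \frac{1}{2214 - 59350} = \frac{1}{-57136} = - \frac{1}{57136}$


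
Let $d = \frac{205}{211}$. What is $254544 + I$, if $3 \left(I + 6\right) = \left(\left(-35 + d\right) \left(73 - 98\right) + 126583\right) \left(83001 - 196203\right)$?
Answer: $- \frac{1014557442024}{211} \approx -4.8083 \cdot 10^{9}$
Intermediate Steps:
$d = \frac{205}{211}$ ($d = 205 \cdot \frac{1}{211} = \frac{205}{211} \approx 0.97156$)
$I = - \frac{1014611150808}{211}$ ($I = -6 + \frac{\left(\left(-35 + \frac{205}{211}\right) \left(73 - 98\right) + 126583\right) \left(83001 - 196203\right)}{3} = -6 + \frac{\left(\left(- \frac{7180}{211}\right) \left(-25\right) + 126583\right) \left(-113202\right)}{3} = -6 + \frac{\left(\frac{179500}{211} + 126583\right) \left(-113202\right)}{3} = -6 + \frac{\frac{26888513}{211} \left(-113202\right)}{3} = -6 + \frac{1}{3} \left(- \frac{3043833448626}{211}\right) = -6 - \frac{1014611149542}{211} = - \frac{1014611150808}{211} \approx -4.8086 \cdot 10^{9}$)
$254544 + I = 254544 - \frac{1014611150808}{211} = - \frac{1014557442024}{211}$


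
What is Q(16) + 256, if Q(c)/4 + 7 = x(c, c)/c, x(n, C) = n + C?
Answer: 236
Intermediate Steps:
x(n, C) = C + n
Q(c) = -20 (Q(c) = -28 + 4*((c + c)/c) = -28 + 4*((2*c)/c) = -28 + 4*2 = -28 + 8 = -20)
Q(16) + 256 = -20 + 256 = 236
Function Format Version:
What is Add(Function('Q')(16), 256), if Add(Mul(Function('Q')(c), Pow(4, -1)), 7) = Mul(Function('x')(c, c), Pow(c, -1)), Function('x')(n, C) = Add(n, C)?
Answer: 236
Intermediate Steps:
Function('x')(n, C) = Add(C, n)
Function('Q')(c) = -20 (Function('Q')(c) = Add(-28, Mul(4, Mul(Add(c, c), Pow(c, -1)))) = Add(-28, Mul(4, Mul(Mul(2, c), Pow(c, -1)))) = Add(-28, Mul(4, 2)) = Add(-28, 8) = -20)
Add(Function('Q')(16), 256) = Add(-20, 256) = 236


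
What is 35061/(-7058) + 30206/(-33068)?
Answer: -171573887/29174243 ≈ -5.8810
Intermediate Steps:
35061/(-7058) + 30206/(-33068) = 35061*(-1/7058) + 30206*(-1/33068) = -35061/7058 - 15103/16534 = -171573887/29174243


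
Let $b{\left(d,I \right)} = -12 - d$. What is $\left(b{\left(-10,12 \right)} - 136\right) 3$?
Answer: $-414$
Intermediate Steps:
$\left(b{\left(-10,12 \right)} - 136\right) 3 = \left(\left(-12 - -10\right) - 136\right) 3 = \left(\left(-12 + 10\right) - 136\right) 3 = \left(-2 - 136\right) 3 = \left(-138\right) 3 = -414$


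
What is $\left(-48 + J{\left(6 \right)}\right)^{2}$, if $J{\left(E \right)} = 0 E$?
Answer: $2304$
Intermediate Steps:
$J{\left(E \right)} = 0$
$\left(-48 + J{\left(6 \right)}\right)^{2} = \left(-48 + 0\right)^{2} = \left(-48\right)^{2} = 2304$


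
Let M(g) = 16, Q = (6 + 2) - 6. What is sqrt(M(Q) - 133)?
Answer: 3*I*sqrt(13) ≈ 10.817*I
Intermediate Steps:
Q = 2 (Q = 8 - 6 = 2)
sqrt(M(Q) - 133) = sqrt(16 - 133) = sqrt(-117) = 3*I*sqrt(13)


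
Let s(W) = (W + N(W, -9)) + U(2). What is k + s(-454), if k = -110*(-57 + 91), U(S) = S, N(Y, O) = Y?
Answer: -4646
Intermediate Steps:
k = -3740 (k = -110*34 = -3740)
s(W) = 2 + 2*W (s(W) = (W + W) + 2 = 2*W + 2 = 2 + 2*W)
k + s(-454) = -3740 + (2 + 2*(-454)) = -3740 + (2 - 908) = -3740 - 906 = -4646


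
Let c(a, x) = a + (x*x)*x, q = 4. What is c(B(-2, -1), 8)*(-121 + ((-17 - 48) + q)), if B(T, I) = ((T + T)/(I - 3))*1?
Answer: -93366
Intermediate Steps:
B(T, I) = 2*T/(-3 + I) (B(T, I) = ((2*T)/(-3 + I))*1 = (2*T/(-3 + I))*1 = 2*T/(-3 + I))
c(a, x) = a + x³ (c(a, x) = a + x²*x = a + x³)
c(B(-2, -1), 8)*(-121 + ((-17 - 48) + q)) = (2*(-2)/(-3 - 1) + 8³)*(-121 + ((-17 - 48) + 4)) = (2*(-2)/(-4) + 512)*(-121 + (-65 + 4)) = (2*(-2)*(-¼) + 512)*(-121 - 61) = (1 + 512)*(-182) = 513*(-182) = -93366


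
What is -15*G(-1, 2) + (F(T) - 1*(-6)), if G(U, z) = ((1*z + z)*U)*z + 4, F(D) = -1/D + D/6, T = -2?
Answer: 397/6 ≈ 66.167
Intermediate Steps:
F(D) = -1/D + D/6 (F(D) = -1/D + D*(⅙) = -1/D + D/6)
G(U, z) = 4 + 2*U*z² (G(U, z) = ((z + z)*U)*z + 4 = ((2*z)*U)*z + 4 = (2*U*z)*z + 4 = 2*U*z² + 4 = 4 + 2*U*z²)
-15*G(-1, 2) + (F(T) - 1*(-6)) = -15*(4 + 2*(-1)*2²) + ((-1/(-2) + (⅙)*(-2)) - 1*(-6)) = -15*(4 + 2*(-1)*4) + ((-1*(-½) - ⅓) + 6) = -15*(4 - 8) + ((½ - ⅓) + 6) = -15*(-4) + (⅙ + 6) = 60 + 37/6 = 397/6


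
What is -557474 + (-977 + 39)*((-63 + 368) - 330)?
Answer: -534024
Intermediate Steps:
-557474 + (-977 + 39)*((-63 + 368) - 330) = -557474 - 938*(305 - 330) = -557474 - 938*(-25) = -557474 + 23450 = -534024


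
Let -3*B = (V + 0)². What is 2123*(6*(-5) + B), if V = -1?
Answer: -193193/3 ≈ -64398.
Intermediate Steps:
B = -⅓ (B = -(-1 + 0)²/3 = -⅓*(-1)² = -⅓*1 = -⅓ ≈ -0.33333)
2123*(6*(-5) + B) = 2123*(6*(-5) - ⅓) = 2123*(-30 - ⅓) = 2123*(-91/3) = -193193/3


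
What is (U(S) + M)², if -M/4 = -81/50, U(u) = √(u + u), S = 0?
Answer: 26244/625 ≈ 41.990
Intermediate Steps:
U(u) = √2*√u (U(u) = √(2*u) = √2*√u)
M = 162/25 (M = -(-324)/50 = -4*(-81/50) = 162/25 ≈ 6.4800)
(U(S) + M)² = (√2*√0 + 162/25)² = (√2*0 + 162/25)² = (0 + 162/25)² = (162/25)² = 26244/625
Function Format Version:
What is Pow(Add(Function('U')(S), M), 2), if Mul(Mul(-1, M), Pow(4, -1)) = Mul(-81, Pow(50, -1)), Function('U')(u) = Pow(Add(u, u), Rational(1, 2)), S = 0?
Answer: Rational(26244, 625) ≈ 41.990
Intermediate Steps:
Function('U')(u) = Mul(Pow(2, Rational(1, 2)), Pow(u, Rational(1, 2))) (Function('U')(u) = Pow(Mul(2, u), Rational(1, 2)) = Mul(Pow(2, Rational(1, 2)), Pow(u, Rational(1, 2))))
M = Rational(162, 25) (M = Mul(-4, Mul(-81, Pow(50, -1))) = Mul(-4, Mul(-81, Rational(1, 50))) = Mul(-4, Rational(-81, 50)) = Rational(162, 25) ≈ 6.4800)
Pow(Add(Function('U')(S), M), 2) = Pow(Add(Mul(Pow(2, Rational(1, 2)), Pow(0, Rational(1, 2))), Rational(162, 25)), 2) = Pow(Add(Mul(Pow(2, Rational(1, 2)), 0), Rational(162, 25)), 2) = Pow(Add(0, Rational(162, 25)), 2) = Pow(Rational(162, 25), 2) = Rational(26244, 625)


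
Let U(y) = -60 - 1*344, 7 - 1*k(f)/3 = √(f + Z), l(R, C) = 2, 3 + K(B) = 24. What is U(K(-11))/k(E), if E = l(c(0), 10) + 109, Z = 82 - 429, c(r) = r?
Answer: -2828/855 - 808*I*√59/855 ≈ -3.3076 - 7.2589*I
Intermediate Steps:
K(B) = 21 (K(B) = -3 + 24 = 21)
Z = -347
E = 111 (E = 2 + 109 = 111)
k(f) = 21 - 3*√(-347 + f) (k(f) = 21 - 3*√(f - 347) = 21 - 3*√(-347 + f))
U(y) = -404 (U(y) = -60 - 344 = -404)
U(K(-11))/k(E) = -404/(21 - 3*√(-347 + 111)) = -404/(21 - 6*I*√59)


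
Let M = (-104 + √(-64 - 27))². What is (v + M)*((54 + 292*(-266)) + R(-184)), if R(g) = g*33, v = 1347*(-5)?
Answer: -333923100 + 17407520*I*√91 ≈ -3.3392e+8 + 1.6606e+8*I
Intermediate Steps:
v = -6735
R(g) = 33*g
M = (-104 + I*√91)² (M = (-104 + √(-91))² = (-104 + I*√91)² ≈ 10725.0 - 1984.2*I)
(v + M)*((54 + 292*(-266)) + R(-184)) = (-6735 + (104 - I*√91)²)*((54 + 292*(-266)) + 33*(-184)) = (-6735 + (104 - I*√91)²)*((54 - 77672) - 6072) = (-6735 + (104 - I*√91)²)*(-77618 - 6072) = (-6735 + (104 - I*√91)²)*(-83690) = 563652150 - 83690*(104 - I*√91)²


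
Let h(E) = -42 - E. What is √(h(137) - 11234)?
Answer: I*√11413 ≈ 106.83*I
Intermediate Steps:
√(h(137) - 11234) = √((-42 - 1*137) - 11234) = √((-42 - 137) - 11234) = √(-179 - 11234) = √(-11413) = I*√11413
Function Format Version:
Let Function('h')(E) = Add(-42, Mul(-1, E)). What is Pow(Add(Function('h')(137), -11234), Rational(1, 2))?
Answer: Mul(I, Pow(11413, Rational(1, 2))) ≈ Mul(106.83, I)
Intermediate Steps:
Pow(Add(Function('h')(137), -11234), Rational(1, 2)) = Pow(Add(Add(-42, Mul(-1, 137)), -11234), Rational(1, 2)) = Pow(Add(Add(-42, -137), -11234), Rational(1, 2)) = Pow(Add(-179, -11234), Rational(1, 2)) = Pow(-11413, Rational(1, 2)) = Mul(I, Pow(11413, Rational(1, 2)))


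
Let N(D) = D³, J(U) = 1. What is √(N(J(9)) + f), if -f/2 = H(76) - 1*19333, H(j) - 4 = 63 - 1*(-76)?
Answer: √38381 ≈ 195.91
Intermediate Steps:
H(j) = 143 (H(j) = 4 + (63 - 1*(-76)) = 4 + (63 + 76) = 4 + 139 = 143)
f = 38380 (f = -2*(143 - 1*19333) = -2*(143 - 19333) = -2*(-19190) = 38380)
√(N(J(9)) + f) = √(1³ + 38380) = √(1 + 38380) = √38381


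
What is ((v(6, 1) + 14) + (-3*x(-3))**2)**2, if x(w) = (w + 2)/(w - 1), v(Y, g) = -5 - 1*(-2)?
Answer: 34225/256 ≈ 133.69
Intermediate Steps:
v(Y, g) = -3 (v(Y, g) = -5 + 2 = -3)
x(w) = (2 + w)/(-1 + w)
((v(6, 1) + 14) + (-3*x(-3))**2)**2 = ((-3 + 14) + (-3*(2 - 3)/(-1 - 3))**2)**2 = (11 + (-3*(-1)/(-4))**2)**2 = (11 + (-(-3)*(-1)/4)**2)**2 = (11 + (-3*1/4)**2)**2 = (11 + (-3/4)**2)**2 = (11 + 9/16)**2 = (185/16)**2 = 34225/256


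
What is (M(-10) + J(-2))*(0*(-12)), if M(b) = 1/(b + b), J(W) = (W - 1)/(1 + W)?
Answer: 0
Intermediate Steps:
J(W) = (-1 + W)/(1 + W)
M(b) = 1/(2*b)
(M(-10) + J(-2))*(0*(-12)) = ((1/2)/(-10) + (-1 - 2)/(1 - 2))*(0*(-12)) = ((1/2)*(-1/10) - 3/(-1))*0 = (-1/20 - 1*(-3))*0 = (-1/20 + 3)*0 = (59/20)*0 = 0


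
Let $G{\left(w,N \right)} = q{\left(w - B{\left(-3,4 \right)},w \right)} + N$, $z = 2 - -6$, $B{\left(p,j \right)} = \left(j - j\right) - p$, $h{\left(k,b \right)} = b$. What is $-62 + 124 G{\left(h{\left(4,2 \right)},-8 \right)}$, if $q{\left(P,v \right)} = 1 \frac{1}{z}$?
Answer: $- \frac{2077}{2} \approx -1038.5$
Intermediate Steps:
$B{\left(p,j \right)} = - p$ ($B{\left(p,j \right)} = 0 - p = - p$)
$z = 8$ ($z = 2 + 6 = 8$)
$q{\left(P,v \right)} = \frac{1}{8}$ ($q{\left(P,v \right)} = 1 \cdot \frac{1}{8} = \frac{1}{8}$)
$G{\left(w,N \right)} = \frac{1}{8} + N$
$-62 + 124 G{\left(h{\left(4,2 \right)},-8 \right)} = -62 + 124 \left(\frac{1}{8} - 8\right) = -62 + 124 \left(- \frac{63}{8}\right) = -62 - \frac{1953}{2} = - \frac{2077}{2}$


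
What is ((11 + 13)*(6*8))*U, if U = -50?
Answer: -57600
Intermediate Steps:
((11 + 13)*(6*8))*U = ((11 + 13)*(6*8))*(-50) = (24*48)*(-50) = 1152*(-50) = -57600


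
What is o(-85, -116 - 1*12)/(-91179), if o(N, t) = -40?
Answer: 40/91179 ≈ 0.00043870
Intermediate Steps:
o(-85, -116 - 1*12)/(-91179) = -40/(-91179) = -40*(-1/91179) = 40/91179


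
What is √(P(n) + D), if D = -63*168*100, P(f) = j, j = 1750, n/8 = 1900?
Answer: 5*I*√42266 ≈ 1027.9*I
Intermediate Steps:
n = 15200 (n = 8*1900 = 15200)
P(f) = 1750
D = -1058400 (D = -10584*100 = -1058400)
√(P(n) + D) = √(1750 - 1058400) = √(-1056650) = 5*I*√42266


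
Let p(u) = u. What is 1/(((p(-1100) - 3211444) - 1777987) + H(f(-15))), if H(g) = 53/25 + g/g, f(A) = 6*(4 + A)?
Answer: -25/124763197 ≈ -2.0038e-7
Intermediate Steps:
f(A) = 24 + 6*A
H(g) = 78/25 (H(g) = 53*(1/25) + 1 = 53/25 + 1 = 78/25)
1/(((p(-1100) - 3211444) - 1777987) + H(f(-15))) = 1/(((-1100 - 3211444) - 1777987) + 78/25) = 1/((-3212544 - 1777987) + 78/25) = 1/(-4990531 + 78/25) = 1/(-124763197/25) = -25/124763197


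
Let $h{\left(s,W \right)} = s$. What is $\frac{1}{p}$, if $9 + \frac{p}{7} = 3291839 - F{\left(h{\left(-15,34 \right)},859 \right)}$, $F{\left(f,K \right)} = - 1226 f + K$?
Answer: $\frac{1}{22908067} \approx 4.3653 \cdot 10^{-8}$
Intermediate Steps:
$F{\left(f,K \right)} = K - 1226 f$
$p = 22908067$ ($p = -63 + 7 \left(3291839 - \left(859 - -18390\right)\right) = -63 + 7 \left(3291839 - \left(859 + 18390\right)\right) = -63 + 7 \left(3291839 - 19249\right) = -63 + 7 \cdot 3272590 = -63 + 22908130 = 22908067$)
$\frac{1}{p} = \frac{1}{22908067}$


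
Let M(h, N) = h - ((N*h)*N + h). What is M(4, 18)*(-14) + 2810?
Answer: 20954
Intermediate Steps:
M(h, N) = -h*N**2 (M(h, N) = h - (h*N**2 + h) = h - (h + h*N**2) = h + (-h - h*N**2) = -h*N**2)
M(4, 18)*(-14) + 2810 = -1*4*18**2*(-14) + 2810 = -1*4*324*(-14) + 2810 = -1296*(-14) + 2810 = 18144 + 2810 = 20954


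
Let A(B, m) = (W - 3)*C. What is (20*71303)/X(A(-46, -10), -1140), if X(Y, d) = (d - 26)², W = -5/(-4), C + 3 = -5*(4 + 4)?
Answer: 356515/339889 ≈ 1.0489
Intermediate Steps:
C = -43 (C = -3 - 5*(4 + 4) = -3 - 5*8 = -3 - 40 = -43)
W = 5/4 (W = -5*(-¼) = 5/4 ≈ 1.2500)
A(B, m) = 301/4 (A(B, m) = (5/4 - 3)*(-43) = -7/4*(-43) = 301/4)
X(Y, d) = (-26 + d)²
(20*71303)/X(A(-46, -10), -1140) = (20*71303)/((-26 - 1140)²) = 1426060/((-1166)²) = 1426060/1359556 = 1426060*(1/1359556) = 356515/339889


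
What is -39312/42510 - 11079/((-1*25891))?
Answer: -7011009/14110595 ≈ -0.49686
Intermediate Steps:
-39312/42510 - 11079/((-1*25891)) = -39312*1/42510 - 11079/(-25891) = -504/545 - 11079*(-1/25891) = -504/545 + 11079/25891 = -7011009/14110595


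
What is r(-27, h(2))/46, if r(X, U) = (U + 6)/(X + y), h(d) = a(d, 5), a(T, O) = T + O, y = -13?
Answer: -13/1840 ≈ -0.0070652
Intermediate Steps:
a(T, O) = O + T
h(d) = 5 + d
r(X, U) = (6 + U)/(-13 + X) (r(X, U) = (U + 6)/(X - 13) = (6 + U)/(-13 + X))
r(-27, h(2))/46 = ((6 + (5 + 2))/(-13 - 27))/46 = ((6 + 7)/(-40))*(1/46) = -1/40*13*(1/46) = -13/40*1/46 = -13/1840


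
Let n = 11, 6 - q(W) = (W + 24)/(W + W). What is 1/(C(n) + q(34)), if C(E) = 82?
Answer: 34/2963 ≈ 0.011475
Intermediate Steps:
q(W) = 6 - (24 + W)/(2*W) (q(W) = 6 - (W + 24)/(W + W) = 6 - (24 + W)/(2*W))
1/(C(n) + q(34)) = 1/(82 + (11/2 - 12/34)) = 1/(82 + (11/2 - 12*1/34)) = 1/(82 + (11/2 - 6/17)) = 1/(82 + 175/34) = 1/(2963/34) = 34/2963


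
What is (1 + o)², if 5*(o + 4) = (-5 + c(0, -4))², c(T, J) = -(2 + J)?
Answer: 36/25 ≈ 1.4400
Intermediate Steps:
c(T, J) = -2 - J
o = -11/5 (o = -4 + (-5 + (-2 - 1*(-4)))²/5 = -4 + (-5 + (-2 + 4))²/5 = -4 + (-5 + 2)²/5 = -4 + (⅕)*(-3)² = -4 + (⅕)*9 = -4 + 9/5 = -11/5 ≈ -2.2000)
(1 + o)² = (1 - 11/5)² = (-6/5)² = 36/25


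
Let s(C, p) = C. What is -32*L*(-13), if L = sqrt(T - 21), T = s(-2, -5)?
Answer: 416*I*sqrt(23) ≈ 1995.1*I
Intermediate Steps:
T = -2
L = I*sqrt(23) (L = sqrt(-2 - 21) = sqrt(-23) = I*sqrt(23) ≈ 4.7958*I)
-32*L*(-13) = -32*I*sqrt(23)*(-13) = 416*I*sqrt(23)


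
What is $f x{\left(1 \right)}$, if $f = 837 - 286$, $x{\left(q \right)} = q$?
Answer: $551$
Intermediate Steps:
$f = 551$
$f x{\left(1 \right)} = 551 \cdot 1 = 551$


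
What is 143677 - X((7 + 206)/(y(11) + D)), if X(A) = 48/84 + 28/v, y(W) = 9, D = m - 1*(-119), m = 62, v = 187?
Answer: 188072249/1309 ≈ 1.4368e+5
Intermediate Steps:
D = 181 (D = 62 - 1*(-119) = 62 + 119 = 181)
X(A) = 944/1309 (X(A) = 48/84 + 28/187 = 48*(1/84) + 28*(1/187) = 4/7 + 28/187 = 944/1309)
143677 - X((7 + 206)/(y(11) + D)) = 143677 - 1*944/1309 = 143677 - 944/1309 = 188072249/1309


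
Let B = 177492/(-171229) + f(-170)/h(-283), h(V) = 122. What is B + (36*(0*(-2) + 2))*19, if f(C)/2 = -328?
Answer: 14221727468/10444969 ≈ 1361.6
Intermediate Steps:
f(C) = -656 (f(C) = 2*(-328) = -656)
B = -66990124/10444969 (B = 177492/(-171229) - 656/122 = 177492*(-1/171229) - 656*1/122 = -177492/171229 - 328/61 = -66990124/10444969 ≈ -6.4136)
B + (36*(0*(-2) + 2))*19 = -66990124/10444969 + (36*(0*(-2) + 2))*19 = -66990124/10444969 + (36*(0 + 2))*19 = -66990124/10444969 + (36*2)*19 = -66990124/10444969 + 72*19 = -66990124/10444969 + 1368 = 14221727468/10444969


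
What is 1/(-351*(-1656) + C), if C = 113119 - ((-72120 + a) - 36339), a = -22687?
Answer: 1/825521 ≈ 1.2114e-6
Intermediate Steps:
C = 244265 (C = 113119 - ((-72120 - 22687) - 36339) = 113119 - (-94807 - 36339) = 113119 - 1*(-131146) = 113119 + 131146 = 244265)
1/(-351*(-1656) + C) = 1/(-351*(-1656) + 244265) = 1/(581256 + 244265) = 1/825521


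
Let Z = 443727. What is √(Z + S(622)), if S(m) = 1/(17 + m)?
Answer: √20131450334/213 ≈ 666.13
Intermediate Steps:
√(Z + S(622)) = √(443727 + 1/(17 + 622)) = √(443727 + 1/639) = √(283541554/639) = √20131450334/213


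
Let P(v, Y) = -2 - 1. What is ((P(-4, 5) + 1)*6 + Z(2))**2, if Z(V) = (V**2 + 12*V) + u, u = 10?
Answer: 676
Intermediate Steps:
P(v, Y) = -3
Z(V) = 10 + V**2 + 12*V (Z(V) = (V**2 + 12*V) + 10 = 10 + V**2 + 12*V)
((P(-4, 5) + 1)*6 + Z(2))**2 = ((-3 + 1)*6 + (10 + 2**2 + 12*2))**2 = (-2*6 + (10 + 4 + 24))**2 = (-12 + 38)**2 = 26**2 = 676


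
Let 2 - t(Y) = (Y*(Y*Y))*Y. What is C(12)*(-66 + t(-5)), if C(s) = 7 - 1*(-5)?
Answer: -8268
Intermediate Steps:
C(s) = 12 (C(s) = 7 + 5 = 12)
t(Y) = 2 - Y⁴ (t(Y) = 2 - Y*(Y*Y)*Y = 2 - Y*Y²*Y = 2 - Y³*Y = 2 - Y⁴)
C(12)*(-66 + t(-5)) = 12*(-66 + (2 - 1*(-5)⁴)) = 12*(-66 + (2 - 1*625)) = 12*(-66 + (2 - 625)) = 12*(-66 - 623) = 12*(-689) = -8268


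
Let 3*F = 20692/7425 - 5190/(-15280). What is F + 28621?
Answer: 974185551151/34036200 ≈ 28622.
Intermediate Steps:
F = 35470951/34036200 (F = (20692/7425 - 5190/(-15280))/3 = (20692*(1/7425) - 5190*(-1/15280))/3 = (20692/7425 + 519/1528)/3 = (1/3)*(35470951/11345400) = 35470951/34036200 ≈ 1.0422)
F + 28621 = 35470951/34036200 + 28621 = 974185551151/34036200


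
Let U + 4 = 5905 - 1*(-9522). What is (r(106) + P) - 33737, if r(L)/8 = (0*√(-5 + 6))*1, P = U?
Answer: -18314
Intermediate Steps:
U = 15423 (U = -4 + (5905 - 1*(-9522)) = -4 + (5905 + 9522) = -4 + 15427 = 15423)
P = 15423
r(L) = 0 (r(L) = 8*((0*√(-5 + 6))*1) = 8*((0*√1)*1) = 8*((0*1)*1) = 8*(0*1) = 8*0 = 0)
(r(106) + P) - 33737 = (0 + 15423) - 33737 = 15423 - 33737 = -18314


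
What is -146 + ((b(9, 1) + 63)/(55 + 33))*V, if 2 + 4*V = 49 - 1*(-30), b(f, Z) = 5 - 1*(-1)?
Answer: -4189/32 ≈ -130.91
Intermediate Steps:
b(f, Z) = 6 (b(f, Z) = 5 + 1 = 6)
V = 77/4 (V = -½ + (49 - 1*(-30))/4 = -½ + (49 + 30)/4 = -½ + (¼)*79 = -½ + 79/4 = 77/4 ≈ 19.250)
-146 + ((b(9, 1) + 63)/(55 + 33))*V = -146 + ((6 + 63)/(55 + 33))*(77/4) = -146 + (69/88)*(77/4) = -146 + 483/32 = -4189/32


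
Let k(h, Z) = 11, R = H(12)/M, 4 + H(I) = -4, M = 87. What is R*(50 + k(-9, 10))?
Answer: -488/87 ≈ -5.6092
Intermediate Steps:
H(I) = -8 (H(I) = -4 - 4 = -8)
R = -8/87 ≈ -0.091954
R*(50 + k(-9, 10)) = -8*(50 + 11)/87 = -8/87*61 = -488/87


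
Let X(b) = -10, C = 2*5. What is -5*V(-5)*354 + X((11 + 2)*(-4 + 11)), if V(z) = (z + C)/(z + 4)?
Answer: 8840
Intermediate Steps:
C = 10
V(z) = (10 + z)/(4 + z) (V(z) = (z + 10)/(z + 4) = (10 + z)/(4 + z))
-5*V(-5)*354 + X((11 + 2)*(-4 + 11)) = -5*(10 - 5)/(4 - 5)*354 - 10 = -5*5/(-1)*354 - 10 = -(-5)*5*354 - 10 = -5*(-5)*354 - 10 = 25*354 - 10 = 8850 - 10 = 8840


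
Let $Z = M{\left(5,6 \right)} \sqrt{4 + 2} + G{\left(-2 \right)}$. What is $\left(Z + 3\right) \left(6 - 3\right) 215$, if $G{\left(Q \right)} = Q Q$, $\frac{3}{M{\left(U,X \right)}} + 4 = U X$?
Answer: $4515 + \frac{1935 \sqrt{6}}{26} \approx 4697.3$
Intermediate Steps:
$M{\left(U,X \right)} = \frac{3}{-4 + U X}$
$G{\left(Q \right)} = Q^{2}$
$Z = 4 + \frac{3 \sqrt{6}}{26}$ ($Z = \frac{3}{-4 + 5 \cdot 6} \sqrt{4 + 2} + \left(-2\right)^{2} = \frac{3}{-4 + 30} \sqrt{6} + 4 = \frac{3}{26} \sqrt{6} + 4 = 3 \cdot \frac{1}{26} \sqrt{6} + 4 = \frac{3 \sqrt{6}}{26} + 4 = 4 + \frac{3 \sqrt{6}}{26} \approx 4.2826$)
$\left(Z + 3\right) \left(6 - 3\right) 215 = \left(\left(4 + \frac{3 \sqrt{6}}{26}\right) + 3\right) \left(6 - 3\right) 215 = \left(7 + \frac{3 \sqrt{6}}{26}\right) 3 \cdot 215 = \left(21 + \frac{9 \sqrt{6}}{26}\right) 215 = 4515 + \frac{1935 \sqrt{6}}{26}$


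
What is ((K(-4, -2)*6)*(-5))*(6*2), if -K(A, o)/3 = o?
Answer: -2160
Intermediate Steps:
K(A, o) = -3*o
((K(-4, -2)*6)*(-5))*(6*2) = ((-3*(-2)*6)*(-5))*(6*2) = ((6*6)*(-5))*12 = (36*(-5))*12 = -180*12 = -2160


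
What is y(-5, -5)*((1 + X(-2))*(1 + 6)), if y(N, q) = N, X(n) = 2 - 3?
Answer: 0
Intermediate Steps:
X(n) = -1
y(-5, -5)*((1 + X(-2))*(1 + 6)) = -5*(1 - 1)*(1 + 6) = -0*7 = -5*0 = 0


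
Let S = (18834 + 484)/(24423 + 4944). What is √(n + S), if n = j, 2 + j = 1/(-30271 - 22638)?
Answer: I*√2130434275313173/39840477 ≈ 1.1585*I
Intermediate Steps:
S = 1486/2259 (S = 19318/29367 = 19318*(1/29367) = 1486/2259 ≈ 0.65781)
j = -105819/52909 (j = -2 + 1/(-30271 - 22638) = -2 + 1/(-52909) = -2 - 1/52909 = -105819/52909 ≈ -2.0000)
n = -105819/52909 ≈ -2.0000
√(n + S) = √(-105819/52909 + 1486/2259) = √(-160422347/119521431) = I*√2130434275313173/39840477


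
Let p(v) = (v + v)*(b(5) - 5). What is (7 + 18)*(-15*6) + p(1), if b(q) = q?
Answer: -2250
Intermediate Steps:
p(v) = 0 (p(v) = (v + v)*(5 - 5) = (2*v)*0 = 0)
(7 + 18)*(-15*6) + p(1) = (7 + 18)*(-15*6) + 0 = 25*(-90) + 0 = -2250 + 0 = -2250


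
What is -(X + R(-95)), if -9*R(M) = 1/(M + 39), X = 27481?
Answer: -13850425/504 ≈ -27481.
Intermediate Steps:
R(M) = -1/(9*(39 + M)) (R(M) = -1/(9*(M + 39)) = -1/(9*(39 + M)))
-(X + R(-95)) = -(27481 - 1/(351 + 9*(-95))) = -(27481 - 1/(351 - 855)) = -(27481 - 1/(-504)) = -(27481 - 1*(-1/504)) = -(27481 + 1/504) = -1*13850425/504 = -13850425/504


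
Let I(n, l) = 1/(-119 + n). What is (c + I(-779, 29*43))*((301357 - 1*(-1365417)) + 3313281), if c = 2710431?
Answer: 12121289712447035/898 ≈ 1.3498e+13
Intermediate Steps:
(c + I(-779, 29*43))*((301357 - 1*(-1365417)) + 3313281) = (2710431 + 1/(-119 - 779))*((301357 - 1*(-1365417)) + 3313281) = (2710431 + 1/(-898))*((301357 + 1365417) + 3313281) = (2710431 - 1/898)*(1666774 + 3313281) = (2433967037/898)*4980055 = 12121289712447035/898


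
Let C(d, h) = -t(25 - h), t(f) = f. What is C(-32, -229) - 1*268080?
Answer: -268334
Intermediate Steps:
C(d, h) = -25 + h (C(d, h) = -(25 - h) = -25 + h)
C(-32, -229) - 1*268080 = (-25 - 229) - 1*268080 = -254 - 268080 = -268334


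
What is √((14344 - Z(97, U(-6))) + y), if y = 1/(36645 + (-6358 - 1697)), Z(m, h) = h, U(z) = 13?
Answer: √11713988889690/28590 ≈ 119.71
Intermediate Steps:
y = 1/28590 (y = 1/(36645 - 8055) = 1/28590 ≈ 3.4977e-5)
√((14344 - Z(97, U(-6))) + y) = √((14344 - 1*13) + 1/28590) = √((14344 - 13) + 1/28590) = √(14331 + 1/28590) = √(409723291/28590) = √11713988889690/28590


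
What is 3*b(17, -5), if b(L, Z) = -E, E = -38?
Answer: 114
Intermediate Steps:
b(L, Z) = 38 (b(L, Z) = -1*(-38) = 38)
3*b(17, -5) = 3*38 = 114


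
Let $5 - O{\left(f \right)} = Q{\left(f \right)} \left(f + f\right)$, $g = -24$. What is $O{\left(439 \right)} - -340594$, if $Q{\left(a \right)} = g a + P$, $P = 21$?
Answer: $9572769$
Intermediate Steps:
$Q{\left(a \right)} = 21 - 24 a$ ($Q{\left(a \right)} = - 24 a + 21 = 21 - 24 a$)
$O{\left(f \right)} = 5 - 2 f \left(21 - 24 f\right)$ ($O{\left(f \right)} = 5 - \left(21 - 24 f\right) \left(f + f\right) = 5 - \left(21 - 24 f\right) 2 f = 5 - 2 f \left(21 - 24 f\right)$)
$O{\left(439 \right)} - -340594 = \left(5 + 6 \cdot 439 \left(-7 + 8 \cdot 439\right)\right) - -340594 = \left(5 + 6 \cdot 439 \left(-7 + 3512\right)\right) + 340594 = \left(5 + 6 \cdot 439 \cdot 3505\right) + 340594 = \left(5 + 9232170\right) + 340594 = 9232175 + 340594 = 9572769$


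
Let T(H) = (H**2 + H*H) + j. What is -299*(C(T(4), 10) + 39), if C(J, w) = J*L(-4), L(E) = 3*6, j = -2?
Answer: -173121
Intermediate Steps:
L(E) = 18
T(H) = -2 + 2*H**2 (T(H) = (H**2 + H*H) - 2 = (H**2 + H**2) - 2 = 2*H**2 - 2 = -2 + 2*H**2)
C(J, w) = 18*J (C(J, w) = J*18 = 18*J)
-299*(C(T(4), 10) + 39) = -299*(18*(-2 + 2*4**2) + 39) = -299*(18*(-2 + 2*16) + 39) = -299*(18*(-2 + 32) + 39) = -299*(18*30 + 39) = -299*(540 + 39) = -299*579 = -173121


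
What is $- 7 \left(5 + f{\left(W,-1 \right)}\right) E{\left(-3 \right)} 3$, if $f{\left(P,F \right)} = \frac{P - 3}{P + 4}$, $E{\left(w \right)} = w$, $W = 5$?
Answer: $329$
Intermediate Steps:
$f{\left(P,F \right)} = \frac{-3 + P}{4 + P}$
$- 7 \left(5 + f{\left(W,-1 \right)}\right) E{\left(-3 \right)} 3 = - 7 \left(5 + \frac{-3 + 5}{4 + 5}\right) \left(-3\right) 3 = - 7 \left(5 + \frac{1}{9} \cdot 2\right) \left(-3\right) 3 = - 7 \left(5 + \frac{2}{9}\right) \left(-3\right) 3 = - 7 \cdot \frac{47}{9} \left(-3\right) 3 = \left(-7\right) \left(- \frac{47}{3}\right) 3 = \frac{329}{3} \cdot 3 = 329$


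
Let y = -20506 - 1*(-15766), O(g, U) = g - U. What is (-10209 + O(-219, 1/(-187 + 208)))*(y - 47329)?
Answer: 11402538241/21 ≈ 5.4298e+8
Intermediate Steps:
y = -4740 (y = -20506 + 15766 = -4740)
(-10209 + O(-219, 1/(-187 + 208)))*(y - 47329) = (-10209 + (-219 - 1/(-187 + 208)))*(-4740 - 47329) = (-10209 + (-219 - 1/21))*(-52069) = (-10209 - 4600/21)*(-52069) = -218989/21*(-52069) = 11402538241/21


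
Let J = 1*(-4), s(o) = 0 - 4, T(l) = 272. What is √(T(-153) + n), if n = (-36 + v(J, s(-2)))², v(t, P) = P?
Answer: 12*√13 ≈ 43.267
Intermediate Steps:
s(o) = -4
J = -4
n = 1600 (n = (-36 - 4)² = (-40)² = 1600)
√(T(-153) + n) = √(272 + 1600) = √1872 = 12*√13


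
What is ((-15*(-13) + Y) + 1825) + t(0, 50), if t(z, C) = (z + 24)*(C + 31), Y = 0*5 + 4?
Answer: 3968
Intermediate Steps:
Y = 4 (Y = 0 + 4 = 4)
t(z, C) = (24 + z)*(31 + C)
((-15*(-13) + Y) + 1825) + t(0, 50) = ((-15*(-13) + 4) + 1825) + (744 + 24*50 + 31*0 + 50*0) = ((195 + 4) + 1825) + (744 + 1200 + 0 + 0) = (199 + 1825) + 1944 = 2024 + 1944 = 3968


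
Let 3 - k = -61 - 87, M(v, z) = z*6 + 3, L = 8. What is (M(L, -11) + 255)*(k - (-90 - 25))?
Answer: 51072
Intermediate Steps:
M(v, z) = 3 + 6*z (M(v, z) = 6*z + 3 = 3 + 6*z)
k = 151 (k = 3 - (-61 - 87) = 3 - 1*(-148) = 3 + 148 = 151)
(M(L, -11) + 255)*(k - (-90 - 25)) = ((3 + 6*(-11)) + 255)*(151 - (-90 - 25)) = ((3 - 66) + 255)*(151 - 1*(-115)) = (-63 + 255)*(151 + 115) = 192*266 = 51072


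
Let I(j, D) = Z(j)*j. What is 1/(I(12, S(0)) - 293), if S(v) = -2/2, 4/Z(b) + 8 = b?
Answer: -1/281 ≈ -0.0035587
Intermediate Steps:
Z(b) = 4/(-8 + b)
S(v) = -1 (S(v) = -2*½ = -1)
I(j, D) = 4*j/(-8 + j) (I(j, D) = (4/(-8 + j))*j = 4*j/(-8 + j))
1/(I(12, S(0)) - 293) = 1/(4*12/(-8 + 12) - 293) = 1/(4*12/4 - 293) = 1/(4*12*(¼) - 293) = 1/(12 - 293) = 1/(-281) = -1/281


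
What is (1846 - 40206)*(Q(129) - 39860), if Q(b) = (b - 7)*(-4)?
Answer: 1547749280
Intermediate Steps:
Q(b) = 28 - 4*b (Q(b) = (-7 + b)*(-4) = 28 - 4*b)
(1846 - 40206)*(Q(129) - 39860) = (1846 - 40206)*((28 - 4*129) - 39860) = -38360*((28 - 516) - 39860) = -38360*(-488 - 39860) = -38360*(-40348) = 1547749280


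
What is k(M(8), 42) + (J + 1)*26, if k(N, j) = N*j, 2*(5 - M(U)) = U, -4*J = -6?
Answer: 107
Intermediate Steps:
J = 3/2 (J = -¼*(-6) = 3/2 ≈ 1.5000)
M(U) = 5 - U/2
k(M(8), 42) + (J + 1)*26 = (5 - ½*8)*42 + (3/2 + 1)*26 = (5 - 4)*42 + (5/2)*26 = 1*42 + 65 = 42 + 65 = 107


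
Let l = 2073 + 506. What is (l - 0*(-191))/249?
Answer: 2579/249 ≈ 10.357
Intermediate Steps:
l = 2579
(l - 0*(-191))/249 = (2579 - 0*(-191))/249 = (2579 - 1*0)*(1/249) = (2579 + 0)*(1/249) = 2579*(1/249) = 2579/249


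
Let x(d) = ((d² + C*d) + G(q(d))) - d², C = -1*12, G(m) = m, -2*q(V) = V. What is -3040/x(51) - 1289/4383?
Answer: 1667011/372555 ≈ 4.4745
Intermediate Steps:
q(V) = -V/2
C = -12
x(d) = -25*d/2 (x(d) = ((d² - 12*d) - d/2) - d² = (d² - 25*d/2) - d² = -25*d/2)
-3040/x(51) - 1289/4383 = -3040/((-25/2*51)) - 1289/4383 = -3040/(-1275/2) - 1289*1/4383 = -3040*(-2/1275) - 1289/4383 = 1216/255 - 1289/4383 = 1667011/372555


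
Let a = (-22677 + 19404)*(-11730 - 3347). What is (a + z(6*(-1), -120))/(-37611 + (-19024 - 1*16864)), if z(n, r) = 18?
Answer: -49347039/73499 ≈ -671.40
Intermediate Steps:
a = 49347021 (a = -3273*(-15077) = 49347021)
(a + z(6*(-1), -120))/(-37611 + (-19024 - 1*16864)) = (49347021 + 18)/(-37611 + (-19024 - 1*16864)) = 49347039/(-37611 + (-19024 - 16864)) = 49347039/(-37611 - 35888) = 49347039/(-73499) = 49347039*(-1/73499) = -49347039/73499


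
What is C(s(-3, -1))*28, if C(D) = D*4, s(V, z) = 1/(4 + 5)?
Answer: 112/9 ≈ 12.444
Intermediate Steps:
s(V, z) = 1/9
C(D) = 4*D
C(s(-3, -1))*28 = (4*(1/9))*28 = (4/9)*28 = 112/9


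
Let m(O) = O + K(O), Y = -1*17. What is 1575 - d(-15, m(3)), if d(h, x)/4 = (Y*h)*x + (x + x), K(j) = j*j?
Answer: -10761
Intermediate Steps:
K(j) = j²
Y = -17
m(O) = O + O²
d(h, x) = 8*x - 68*h*x (d(h, x) = 4*((-17*h)*x + (x + x)) = 4*(-17*h*x + 2*x) = 4*(2*x - 17*h*x) = 8*x - 68*h*x)
1575 - d(-15, m(3)) = 1575 - 4*3*(1 + 3)*(2 - 17*(-15)) = 1575 - 4*3*4*(2 + 255) = 1575 - 4*12*257 = 1575 - 1*12336 = 1575 - 12336 = -10761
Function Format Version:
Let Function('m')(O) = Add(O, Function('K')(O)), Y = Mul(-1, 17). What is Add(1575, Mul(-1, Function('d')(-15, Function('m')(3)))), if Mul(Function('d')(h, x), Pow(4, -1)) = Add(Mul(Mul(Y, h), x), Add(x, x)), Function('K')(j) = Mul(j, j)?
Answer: -10761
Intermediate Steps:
Function('K')(j) = Pow(j, 2)
Y = -17
Function('m')(O) = Add(O, Pow(O, 2))
Function('d')(h, x) = Add(Mul(8, x), Mul(-68, h, x)) (Function('d')(h, x) = Mul(4, Add(Mul(Mul(-17, h), x), Add(x, x))) = Mul(4, Add(Mul(-17, h, x), Mul(2, x))) = Mul(4, Add(Mul(2, x), Mul(-17, h, x))) = Add(Mul(8, x), Mul(-68, h, x)))
Add(1575, Mul(-1, Function('d')(-15, Function('m')(3)))) = Add(1575, Mul(-1, Mul(4, Mul(3, Add(1, 3)), Add(2, Mul(-17, -15))))) = Add(1575, Mul(-1, Mul(4, Mul(3, 4), Add(2, 255)))) = Add(1575, Mul(-1, Mul(4, 12, 257))) = Add(1575, Mul(-1, 12336)) = Add(1575, -12336) = -10761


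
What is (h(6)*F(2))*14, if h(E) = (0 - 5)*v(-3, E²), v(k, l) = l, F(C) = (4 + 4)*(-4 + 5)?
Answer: -20160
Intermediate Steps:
F(C) = 8 (F(C) = 8*1 = 8)
h(E) = -5*E² (h(E) = (0 - 5)*E² = -5*E²)
(h(6)*F(2))*14 = (-5*6²*8)*14 = (-5*36*8)*14 = -180*8*14 = -1440*14 = -20160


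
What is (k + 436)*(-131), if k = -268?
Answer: -22008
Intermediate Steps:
(k + 436)*(-131) = (-268 + 436)*(-131) = 168*(-131) = -22008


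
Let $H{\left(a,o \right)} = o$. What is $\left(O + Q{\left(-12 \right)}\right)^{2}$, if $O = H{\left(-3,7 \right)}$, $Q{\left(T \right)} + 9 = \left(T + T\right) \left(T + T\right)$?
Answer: $329476$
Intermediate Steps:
$Q{\left(T \right)} = -9 + 4 T^{2}$ ($Q{\left(T \right)} = -9 + \left(T + T\right) \left(T + T\right) = -9 + 2 T 2 T = -9 + 4 T^{2}$)
$O = 7$
$\left(O + Q{\left(-12 \right)}\right)^{2} = \left(7 - \left(9 - 4 \left(-12\right)^{2}\right)\right)^{2} = \left(7 + \left(-9 + 4 \cdot 144\right)\right)^{2} = \left(7 + \left(-9 + 576\right)\right)^{2} = \left(7 + 567\right)^{2} = 574^{2} = 329476$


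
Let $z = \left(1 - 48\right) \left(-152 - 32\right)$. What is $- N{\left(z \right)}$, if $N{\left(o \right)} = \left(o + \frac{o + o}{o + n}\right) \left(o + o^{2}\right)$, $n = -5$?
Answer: $- \frac{1863978942920640}{2881} \approx -6.4699 \cdot 10^{11}$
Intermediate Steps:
$z = 8648$ ($z = \left(-47\right) \left(-184\right) = 8648$)
$N{\left(o \right)} = \left(o + o^{2}\right) \left(o + \frac{2 o}{-5 + o}\right)$ ($N{\left(o \right)} = \left(o + \frac{o + o}{o - 5}\right) \left(o + o^{2}\right) = \left(o + \frac{2 o}{-5 + o}\right) \left(o + o^{2}\right) = \left(o + o^{2}\right) \left(o + \frac{2 o}{-5 + o}\right)$)
$- N{\left(z \right)} = - \frac{8648^{2} \left(-3 + 8648^{2} - 17296\right)}{-5 + 8648} = - \frac{74787904 \left(-3 + 74787904 - 17296\right)}{8643} = - \frac{74787904 \cdot 74770605}{8643} = \left(-1\right) \frac{1863978942920640}{2881} = - \frac{1863978942920640}{2881}$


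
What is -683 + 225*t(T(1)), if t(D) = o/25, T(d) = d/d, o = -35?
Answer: -998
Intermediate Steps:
T(d) = 1
t(D) = -7/5 (t(D) = -35/25 = -35*1/25 = -7/5)
-683 + 225*t(T(1)) = -683 + 225*(-7/5) = -683 - 315 = -998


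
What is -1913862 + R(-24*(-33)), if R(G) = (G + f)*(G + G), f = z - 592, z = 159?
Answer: -1345206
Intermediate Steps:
f = -433 (f = 159 - 592 = -433)
R(G) = 2*G*(-433 + G) (R(G) = (G - 433)*(G + G) = (-433 + G)*(2*G) = 2*G*(-433 + G))
-1913862 + R(-24*(-33)) = -1913862 + 2*(-24*(-33))*(-433 - 24*(-33)) = -1913862 + 2*792*(-433 + 792) = -1913862 + 2*792*359 = -1913862 + 568656 = -1345206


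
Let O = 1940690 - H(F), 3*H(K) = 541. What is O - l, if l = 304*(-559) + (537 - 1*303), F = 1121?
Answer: 6330635/3 ≈ 2.1102e+6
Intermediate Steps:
H(K) = 541/3 (H(K) = (⅓)*541 = 541/3)
O = 5821529/3 (O = 1940690 - 1*541/3 = 1940690 - 541/3 = 5821529/3 ≈ 1.9405e+6)
l = -169702 (l = -169936 + (537 - 303) = -169936 + 234 = -169702)
O - l = 5821529/3 - 1*(-169702) = 5821529/3 + 169702 = 6330635/3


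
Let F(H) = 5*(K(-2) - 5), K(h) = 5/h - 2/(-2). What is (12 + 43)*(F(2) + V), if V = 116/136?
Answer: -29590/17 ≈ -1740.6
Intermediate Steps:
K(h) = 1 + 5/h (K(h) = 5/h - 2*(-½) = 5/h + 1 = 1 + 5/h)
V = 29/34 (V = 116*(1/136) = 29/34 ≈ 0.85294)
F(H) = -65/2 (F(H) = 5*((5 - 2)/(-2) - 5) = 5*(-½*3 - 5) = 5*(-3/2 - 5) = 5*(-13/2) = -65/2)
(12 + 43)*(F(2) + V) = (12 + 43)*(-65/2 + 29/34) = 55*(-538/17) = -29590/17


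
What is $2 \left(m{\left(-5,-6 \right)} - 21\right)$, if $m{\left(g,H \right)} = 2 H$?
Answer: $-66$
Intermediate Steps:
$2 \left(m{\left(-5,-6 \right)} - 21\right) = 2 \left(2 \left(-6\right) - 21\right) = 2 \left(-12 - 21\right) = 2 \left(-33\right) = -66$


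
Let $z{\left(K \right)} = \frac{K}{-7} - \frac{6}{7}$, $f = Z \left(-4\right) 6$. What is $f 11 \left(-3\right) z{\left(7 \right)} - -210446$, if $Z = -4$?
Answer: $\frac{1514306}{7} \approx 2.1633 \cdot 10^{5}$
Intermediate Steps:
$f = 96$ ($f = \left(-4\right) \left(-4\right) 6 = 16 \cdot 6 = 96$)
$z{\left(K \right)} = - \frac{6}{7} - \frac{K}{7}$ ($z{\left(K \right)} = K \left(- \frac{1}{7}\right) - \frac{6}{7} = - \frac{K}{7} - \frac{6}{7} = - \frac{6}{7} - \frac{K}{7}$)
$f 11 \left(-3\right) z{\left(7 \right)} - -210446 = 96 \cdot 11 \left(-3\right) \left(- \frac{6}{7} - 1\right) - -210446 = 1056 \left(-3\right) \left(- \frac{6}{7} - 1\right) + 210446 = \left(-3168\right) \left(- \frac{13}{7}\right) + 210446 = \frac{41184}{7} + 210446 = \frac{1514306}{7}$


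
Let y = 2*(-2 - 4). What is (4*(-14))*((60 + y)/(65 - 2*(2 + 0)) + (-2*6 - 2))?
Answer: 45136/61 ≈ 739.93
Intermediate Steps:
y = -12 (y = 2*(-6) = -12)
(4*(-14))*((60 + y)/(65 - 2*(2 + 0)) + (-2*6 - 2)) = (4*(-14))*((60 - 12)/(65 - 2*(2 + 0)) + (-2*6 - 2)) = -56*(48/(65 - 2*2) + (-12 - 2)) = -56*(48/(65 - 4) - 14) = -56*(48/61 - 14) = -56*(-806/61) = 45136/61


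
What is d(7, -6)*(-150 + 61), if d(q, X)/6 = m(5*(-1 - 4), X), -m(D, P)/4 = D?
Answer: -53400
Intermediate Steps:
m(D, P) = -4*D
d(q, X) = 600 (d(q, X) = 6*(-20*(-1 - 4)) = 6*(-20*(-5)) = 6*(-4*(-25)) = 6*100 = 600)
d(7, -6)*(-150 + 61) = 600*(-150 + 61) = 600*(-89) = -53400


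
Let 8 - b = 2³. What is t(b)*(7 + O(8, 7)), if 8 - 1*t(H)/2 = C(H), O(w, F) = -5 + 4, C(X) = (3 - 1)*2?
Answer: 48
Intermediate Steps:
b = 0 (b = 8 - 1*2³ = 8 - 1*8 = 8 - 8 = 0)
C(X) = 4 (C(X) = 2*2 = 4)
O(w, F) = -1
t(H) = 8 (t(H) = 16 - 2*4 = 16 - 8 = 8)
t(b)*(7 + O(8, 7)) = 8*(7 - 1) = 8*6 = 48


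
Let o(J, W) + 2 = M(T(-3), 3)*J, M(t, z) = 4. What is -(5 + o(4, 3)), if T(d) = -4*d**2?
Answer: -19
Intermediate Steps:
o(J, W) = -2 + 4*J
-(5 + o(4, 3)) = -(5 + (-2 + 4*4)) = -(5 + (-2 + 16)) = -(5 + 14) = -1*19 = -19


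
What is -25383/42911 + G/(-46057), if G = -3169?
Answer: -93916352/179668357 ≈ -0.52272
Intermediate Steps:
-25383/42911 + G/(-46057) = -25383/42911 - 3169/(-46057) = -25383*1/42911 - 3169*(-1/46057) = -25383/42911 + 3169/46057 = -93916352/179668357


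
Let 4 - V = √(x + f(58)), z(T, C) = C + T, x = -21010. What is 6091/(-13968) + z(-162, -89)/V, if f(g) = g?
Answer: -17717495/36610128 - 753*I*√582/10484 ≈ -0.48395 - 1.7327*I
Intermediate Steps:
V = 4 - 6*I*√582 (V = 4 - √(-21010 + 58) = 4 - √(-20952) = 4 - 6*I*√582 ≈ 4.0 - 144.75*I)
6091/(-13968) + z(-162, -89)/V = 6091/(-13968) + (-89 - 162)/(4 - 6*I*√582) = 6091*(-1/13968) - 251/(4 - 6*I*√582) = -6091/13968 - 251/(4 - 6*I*√582)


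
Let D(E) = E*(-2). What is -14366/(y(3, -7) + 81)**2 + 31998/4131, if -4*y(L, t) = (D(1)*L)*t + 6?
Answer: 3444316/728433 ≈ 4.7284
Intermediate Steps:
D(E) = -2*E
y(L, t) = -3/2 + L*t/2 (y(L, t) = -(((-2*1)*L)*t + 6)/4 = -((-2*L)*t + 6)/4 = -(-2*L*t + 6)/4 = -(6 - 2*L*t)/4 = -3/2 + L*t/2)
-14366/(y(3, -7) + 81)**2 + 31998/4131 = -14366/((-3/2 + (1/2)*3*(-7)) + 81)**2 + 31998/4131 = -14366/((-3/2 - 21/2) + 81)**2 + 31998*(1/4131) = -14366/(-12 + 81)**2 + 10666/1377 = -14366/(69**2) + 10666/1377 = -14366/4761 + 10666/1377 = 3444316/728433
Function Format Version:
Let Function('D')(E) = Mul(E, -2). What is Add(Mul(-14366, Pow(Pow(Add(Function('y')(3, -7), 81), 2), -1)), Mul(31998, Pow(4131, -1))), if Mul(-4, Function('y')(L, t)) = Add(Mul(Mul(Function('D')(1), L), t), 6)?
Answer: Rational(3444316, 728433) ≈ 4.7284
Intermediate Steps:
Function('D')(E) = Mul(-2, E)
Function('y')(L, t) = Add(Rational(-3, 2), Mul(Rational(1, 2), L, t)) (Function('y')(L, t) = Mul(Rational(-1, 4), Add(Mul(Mul(Mul(-2, 1), L), t), 6)) = Mul(Rational(-1, 4), Add(Mul(Mul(-2, L), t), 6)) = Mul(Rational(-1, 4), Add(Mul(-2, L, t), 6)) = Mul(Rational(-1, 4), Add(6, Mul(-2, L, t))) = Add(Rational(-3, 2), Mul(Rational(1, 2), L, t)))
Add(Mul(-14366, Pow(Pow(Add(Function('y')(3, -7), 81), 2), -1)), Mul(31998, Pow(4131, -1))) = Add(Mul(-14366, Pow(Pow(Add(Add(Rational(-3, 2), Mul(Rational(1, 2), 3, -7)), 81), 2), -1)), Mul(31998, Pow(4131, -1))) = Add(Mul(-14366, Pow(Pow(Add(Add(Rational(-3, 2), Rational(-21, 2)), 81), 2), -1)), Mul(31998, Rational(1, 4131))) = Add(Mul(-14366, Pow(Pow(Add(-12, 81), 2), -1)), Rational(10666, 1377)) = Add(Mul(-14366, Pow(Pow(69, 2), -1)), Rational(10666, 1377)) = Add(Mul(-14366, Pow(4761, -1)), Rational(10666, 1377)) = Add(Mul(-14366, Rational(1, 4761)), Rational(10666, 1377)) = Add(Rational(-14366, 4761), Rational(10666, 1377)) = Rational(3444316, 728433)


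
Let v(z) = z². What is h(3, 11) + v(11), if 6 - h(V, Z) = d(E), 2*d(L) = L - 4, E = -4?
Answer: 131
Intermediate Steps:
d(L) = -2 + L/2 (d(L) = (L - 4)/2 = (-4 + L)/2 = -2 + L/2)
h(V, Z) = 10 (h(V, Z) = 6 - (-2 + (½)*(-4)) = 6 - (-2 - 2) = 6 - 1*(-4) = 6 + 4 = 10)
h(3, 11) + v(11) = 10 + 11² = 10 + 121 = 131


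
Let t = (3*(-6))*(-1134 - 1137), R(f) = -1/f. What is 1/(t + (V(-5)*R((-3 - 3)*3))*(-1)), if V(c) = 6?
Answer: 3/122633 ≈ 2.4463e-5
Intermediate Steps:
t = 40878 (t = -18*(-2271) = 40878)
1/(t + (V(-5)*R((-3 - 3)*3))*(-1)) = 1/(40878 + (6*(-1/((-3 - 3)*3)))*(-1)) = 1/(40878 + (6*(-1/((-6*3))))*(-1)) = 1/(40878 + (6*(-1/(-18)))*(-1)) = 1/(40878 + (6*(-1*(-1/18)))*(-1)) = 1/(40878 + (6*(1/18))*(-1)) = 1/(40878 + (⅓)*(-1)) = 1/(40878 - ⅓) = 1/(122633/3) = 3/122633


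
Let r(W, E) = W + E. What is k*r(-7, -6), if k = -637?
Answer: 8281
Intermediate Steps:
r(W, E) = E + W
k*r(-7, -6) = -637*(-6 - 7) = -637*(-13) = 8281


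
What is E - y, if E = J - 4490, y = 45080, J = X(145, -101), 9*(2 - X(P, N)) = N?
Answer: -446011/9 ≈ -49557.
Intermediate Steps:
X(P, N) = 2 - N/9
J = 119/9 (J = 2 - ⅑*(-101) = 2 + 101/9 = 119/9 ≈ 13.222)
E = -40291/9 (E = 119/9 - 4490 = -40291/9 ≈ -4476.8)
E - y = -40291/9 - 1*45080 = -40291/9 - 45080 = -446011/9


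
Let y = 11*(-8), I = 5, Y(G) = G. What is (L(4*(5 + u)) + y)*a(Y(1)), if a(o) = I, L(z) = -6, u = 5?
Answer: -470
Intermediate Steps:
a(o) = 5
y = -88
(L(4*(5 + u)) + y)*a(Y(1)) = (-6 - 88)*5 = -94*5 = -470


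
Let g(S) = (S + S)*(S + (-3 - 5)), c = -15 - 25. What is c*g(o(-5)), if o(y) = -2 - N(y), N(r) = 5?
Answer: -8400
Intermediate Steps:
o(y) = -7 (o(y) = -2 - 1*5 = -2 - 5 = -7)
c = -40
g(S) = 2*S*(-8 + S) (g(S) = (2*S)*(S - 8) = (2*S)*(-8 + S) = 2*S*(-8 + S))
c*g(o(-5)) = -80*(-7)*(-8 - 7) = -80*(-7)*(-15) = -40*210 = -8400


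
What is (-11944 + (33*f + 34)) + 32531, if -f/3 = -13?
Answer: 21908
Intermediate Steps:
f = 39 (f = -3*(-13) = 39)
(-11944 + (33*f + 34)) + 32531 = (-11944 + (33*39 + 34)) + 32531 = (-11944 + (1287 + 34)) + 32531 = (-11944 + 1321) + 32531 = -10623 + 32531 = 21908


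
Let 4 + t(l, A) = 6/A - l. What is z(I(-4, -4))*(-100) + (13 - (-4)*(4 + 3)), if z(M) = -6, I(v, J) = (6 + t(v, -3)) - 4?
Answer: 641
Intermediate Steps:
t(l, A) = -4 - l + 6/A (t(l, A) = -4 + (6/A - l) = -4 + (-l + 6/A) = -4 - l + 6/A)
I(v, J) = -4 - v (I(v, J) = (6 + (-4 - v + 6/(-3))) - 4 = (6 + (-4 - v + 6*(-⅓))) - 4 = (6 + (-4 - v - 2)) - 4 = (6 + (-6 - v)) - 4 = -v - 4 = -4 - v)
z(I(-4, -4))*(-100) + (13 - (-4)*(4 + 3)) = -6*(-100) + (13 - (-4)*(4 + 3)) = 600 + (13 - (-4)*7) = 600 + (13 - 1*(-28)) = 600 + (13 + 28) = 600 + 41 = 641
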